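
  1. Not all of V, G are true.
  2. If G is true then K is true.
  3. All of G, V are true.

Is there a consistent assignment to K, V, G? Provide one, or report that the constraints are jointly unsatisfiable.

Case V = True:
  (1) with V=T forces G = False.
  Constraint (3) is violated (G=F) — contradiction.
Case V = False:
  Constraint (3) is violated (V=F) — contradiction.
Both cases fail — unsatisfiable.

UNSATISFIABLE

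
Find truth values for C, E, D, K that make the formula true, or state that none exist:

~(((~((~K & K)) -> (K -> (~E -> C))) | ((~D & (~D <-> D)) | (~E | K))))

Unsatisfiable

Case E = True: the formula becomes ~((True | ((~D & (~D <-> D)) | K))) = False.
Case E = False: the formula becomes ~(((~((~K & K)) -> (K -> C)) | True)) = False.
Both cases fail — unsatisfiable.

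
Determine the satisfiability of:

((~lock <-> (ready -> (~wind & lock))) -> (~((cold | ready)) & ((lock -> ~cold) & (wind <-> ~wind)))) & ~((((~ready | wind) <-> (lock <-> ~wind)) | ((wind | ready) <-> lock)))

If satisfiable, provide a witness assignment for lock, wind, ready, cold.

The conjunct ~((((~ready | wind) <-> (lock <-> ~wind)) | ((wind | ready) <-> lock))) is unsatisfiable on its own:
  lock=F, wind=F, ready=F: evaluates to False.
  lock=F, wind=F, ready=T: evaluates to False.
  lock=F, wind=T, ready=F: evaluates to False.
  lock=F, wind=T, ready=T: evaluates to False.
  lock=T, wind=F, ready=F: evaluates to False.
  lock=T, wind=F, ready=T: evaluates to False.
  lock=T, wind=T, ready=F: evaluates to False.
  lock=T, wind=T, ready=T: evaluates to False.
So the whole conjunction is unsatisfiable.

UNSATISFIABLE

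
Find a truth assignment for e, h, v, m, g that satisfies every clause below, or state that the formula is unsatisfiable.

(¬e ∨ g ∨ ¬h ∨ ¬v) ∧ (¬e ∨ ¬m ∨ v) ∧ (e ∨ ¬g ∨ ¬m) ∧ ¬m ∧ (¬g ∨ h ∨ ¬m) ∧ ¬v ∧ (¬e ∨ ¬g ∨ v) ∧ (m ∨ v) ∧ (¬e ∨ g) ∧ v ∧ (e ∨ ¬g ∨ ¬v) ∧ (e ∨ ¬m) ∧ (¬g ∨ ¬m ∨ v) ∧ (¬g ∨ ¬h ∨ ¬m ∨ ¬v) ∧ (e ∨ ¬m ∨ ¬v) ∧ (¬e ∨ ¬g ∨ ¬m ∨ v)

Case v = True:
  Clause (¬v) is falsified — contradiction.
Case v = False:
  Clause (v) is falsified — contradiction.
Both cases fail, so the formula is unsatisfiable.

Unsatisfiable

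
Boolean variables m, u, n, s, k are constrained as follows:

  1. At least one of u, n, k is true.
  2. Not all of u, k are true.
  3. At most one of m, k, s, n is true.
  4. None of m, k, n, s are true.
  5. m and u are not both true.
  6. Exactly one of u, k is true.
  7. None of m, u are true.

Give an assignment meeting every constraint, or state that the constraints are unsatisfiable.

Unsatisfiable

Case u = True:
  Constraint (7) is violated (u=T) — contradiction.
Case u = False:
  (4) forces m = False.
  (4) forces k = False.
  Constraint (6) is violated (u=F, k=F) — contradiction.
Both cases fail — unsatisfiable.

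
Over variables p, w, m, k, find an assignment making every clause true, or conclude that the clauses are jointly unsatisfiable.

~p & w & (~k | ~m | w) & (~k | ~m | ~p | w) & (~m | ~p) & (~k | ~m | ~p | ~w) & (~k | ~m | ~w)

Unit clause (~p) forces p = False.
Unit clause (w) forces w = True.
Set m = False.
Set k = False.
Check each clause:
  (~p): ~p holds.
  (w): w holds.
  (~k | ~m | w): ~k holds.
  (~k | ~m | ~p | w): ~k holds.
  (~m | ~p): ~m holds.
  (~k | ~m | ~p | ~w): ~k holds.
  (~k | ~m | ~w): ~k holds.
All clauses satisfied.

p = False, w = True, m = False, k = False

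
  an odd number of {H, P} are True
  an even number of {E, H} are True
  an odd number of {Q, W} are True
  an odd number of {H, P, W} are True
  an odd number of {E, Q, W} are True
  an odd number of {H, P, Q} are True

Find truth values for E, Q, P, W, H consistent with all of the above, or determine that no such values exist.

Adding constraints 3, 4, 6 mod 2: every variable appears an even number of times on the left, so the left side is 0.
But the right sides sum to 1 (mod 2). 0 ≠ 1 — the system is inconsistent.

Unsatisfiable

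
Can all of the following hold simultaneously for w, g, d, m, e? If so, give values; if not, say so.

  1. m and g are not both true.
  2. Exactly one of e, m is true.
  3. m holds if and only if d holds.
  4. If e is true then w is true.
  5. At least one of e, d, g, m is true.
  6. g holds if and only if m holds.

w=T; g=F; d=F; m=F; e=T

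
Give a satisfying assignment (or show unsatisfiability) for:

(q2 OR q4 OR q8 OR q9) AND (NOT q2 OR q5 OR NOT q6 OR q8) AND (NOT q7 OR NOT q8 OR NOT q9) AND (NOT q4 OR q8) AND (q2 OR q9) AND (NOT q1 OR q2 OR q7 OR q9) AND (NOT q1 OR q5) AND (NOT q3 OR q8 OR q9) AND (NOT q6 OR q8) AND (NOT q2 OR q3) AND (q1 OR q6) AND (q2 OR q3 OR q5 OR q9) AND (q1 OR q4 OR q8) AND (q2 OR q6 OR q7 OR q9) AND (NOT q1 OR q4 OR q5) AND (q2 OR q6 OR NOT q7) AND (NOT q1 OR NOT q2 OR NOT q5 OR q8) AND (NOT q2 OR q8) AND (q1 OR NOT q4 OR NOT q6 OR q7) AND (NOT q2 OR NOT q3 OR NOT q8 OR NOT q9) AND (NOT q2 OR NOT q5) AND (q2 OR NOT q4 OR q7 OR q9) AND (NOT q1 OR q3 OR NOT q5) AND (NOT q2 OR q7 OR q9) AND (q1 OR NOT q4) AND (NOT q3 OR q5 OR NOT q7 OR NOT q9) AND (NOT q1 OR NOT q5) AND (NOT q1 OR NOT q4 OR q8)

q1 = False, q2 = True, q3 = True, q4 = False, q5 = False, q6 = True, q7 = True, q8 = True, q9 = False

Try q1 = True:
  (NOT q1 OR q5) forces q5 = True.
  clause (NOT q1 OR NOT q5) is falsified — backtrack.
So q1 = False.
  then (q1 OR q6) forces q6 = True.
  then (q1 OR NOT q4) forces q4 = False.
  then (NOT q6 OR q8) forces q8 = True.
Set q2 = True.
  then (NOT q2 OR q3) forces q3 = True.
  then (NOT q2 OR NOT q3 OR NOT q8 OR NOT q9) forces q9 = False.
  then (NOT q2 OR NOT q5) forces q5 = False.
  then (NOT q2 OR q7 OR q9) forces q7 = True.
All clauses satisfied.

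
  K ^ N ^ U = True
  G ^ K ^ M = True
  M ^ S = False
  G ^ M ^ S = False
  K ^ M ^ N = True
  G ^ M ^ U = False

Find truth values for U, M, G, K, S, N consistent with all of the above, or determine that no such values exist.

U = True; M = True; G = False; K = False; S = True; N = False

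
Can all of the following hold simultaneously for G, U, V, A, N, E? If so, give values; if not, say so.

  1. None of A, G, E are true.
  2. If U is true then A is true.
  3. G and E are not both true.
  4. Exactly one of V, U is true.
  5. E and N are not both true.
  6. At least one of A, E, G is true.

Case G = True:
  Constraint (1) is violated (G=T) — contradiction.
Case G = False:
  (1) forces A = False.
  (1) forces E = False.
  Constraint (6) is violated (A=F, E=F, G=F) — contradiction.
Both cases fail — unsatisfiable.

Unsatisfiable — no assignment works.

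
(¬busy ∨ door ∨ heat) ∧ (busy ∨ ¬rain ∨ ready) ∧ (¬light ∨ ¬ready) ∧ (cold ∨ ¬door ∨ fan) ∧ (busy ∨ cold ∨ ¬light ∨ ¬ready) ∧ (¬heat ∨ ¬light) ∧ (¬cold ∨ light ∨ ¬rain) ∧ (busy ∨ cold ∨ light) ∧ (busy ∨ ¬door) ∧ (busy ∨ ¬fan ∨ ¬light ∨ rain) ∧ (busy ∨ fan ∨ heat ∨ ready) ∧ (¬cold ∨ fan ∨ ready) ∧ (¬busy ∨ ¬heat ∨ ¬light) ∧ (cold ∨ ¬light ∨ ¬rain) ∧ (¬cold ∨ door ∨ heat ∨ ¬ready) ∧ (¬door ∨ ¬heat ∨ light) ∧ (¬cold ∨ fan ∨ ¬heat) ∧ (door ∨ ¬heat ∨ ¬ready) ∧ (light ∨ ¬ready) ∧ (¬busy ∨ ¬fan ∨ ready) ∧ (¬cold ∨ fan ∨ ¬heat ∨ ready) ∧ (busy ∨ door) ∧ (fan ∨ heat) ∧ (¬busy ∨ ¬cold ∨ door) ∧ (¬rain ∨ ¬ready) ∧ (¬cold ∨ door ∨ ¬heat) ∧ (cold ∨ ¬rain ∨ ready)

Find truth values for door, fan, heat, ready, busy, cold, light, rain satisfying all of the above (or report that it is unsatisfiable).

door=F; fan=F; heat=T; ready=F; busy=T; cold=F; light=F; rain=F

Set door = False.
  then (busy ∨ door) forces busy = True.
  then (¬busy ∨ ¬cold ∨ door) forces cold = False.
  then (¬busy ∨ door ∨ heat) forces heat = True.
  then (¬heat ∨ ¬light) forces light = False.
  then (door ∨ ¬heat ∨ ¬ready) forces ready = False.
  then (¬busy ∨ ¬fan ∨ ready) forces fan = False.
  then (cold ∨ ¬rain ∨ ready) forces rain = False.
All clauses satisfied.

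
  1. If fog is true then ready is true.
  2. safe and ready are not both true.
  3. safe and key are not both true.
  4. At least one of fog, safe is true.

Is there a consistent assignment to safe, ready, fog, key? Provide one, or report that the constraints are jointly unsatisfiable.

safe=F; ready=T; fog=T; key=F

  (1) fog=T ⇒ ready: T ✓
  (2) safe=F, ready=T — not both ✓
  (3) safe=F, key=F — not both ✓
  (4) {fog, safe}: 1 true — at least one ✓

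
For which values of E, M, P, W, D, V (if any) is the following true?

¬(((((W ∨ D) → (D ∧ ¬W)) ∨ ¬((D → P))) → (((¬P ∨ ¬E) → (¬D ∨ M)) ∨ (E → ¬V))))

E: True, M: False, P: False, W: True, D: True, V: True

  ¬(((((W ∨ D) → (D ∧ ¬W)) ∨ ¬((D → P))) → (((¬P ∨ ¬E) → (¬D ∨ M)) ∨ (E → ¬V)))) = True
    (((W ∨ D) → (D ∧ ¬W)) ∨ ¬((D → P))) → (((¬P ∨ ¬E) → (¬D ∨ M)) ∨ (E → ¬V)) = False
      ((W ∨ D) → (D ∧ ¬W)) ∨ ¬((D → P)) = True
        (W ∨ D) → (D ∧ ¬W) = False
          W ∨ D = True
          D ∧ ¬W = False
            ¬W = False
        ¬((D → P)) = True
          D → P = False
      ((¬P ∨ ¬E) → (¬D ∨ M)) ∨ (E → ¬V) = False
        (¬P ∨ ¬E) → (¬D ∨ M) = False
          ¬P ∨ ¬E = True
            ¬P = True
            ¬E = False
          ¬D ∨ M = False
            ¬D = False
        E → ¬V = False
          ¬V = False
The formula evaluates to True.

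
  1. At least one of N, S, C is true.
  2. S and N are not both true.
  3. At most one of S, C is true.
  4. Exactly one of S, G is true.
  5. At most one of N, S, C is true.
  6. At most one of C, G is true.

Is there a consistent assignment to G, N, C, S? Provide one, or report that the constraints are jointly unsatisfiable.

G = False, N = False, C = False, S = True

  (1) {N, S, C}: 1 true — at least one ✓
  (2) S=T, N=F — not both ✓
  (3) {S, C}: 1 true — at most one ✓
  (4) {S, G}: 1 true — exactly one ✓
  (5) {N, S, C}: 1 true — at most one ✓
  (6) {C, G}: 0 true — at most one ✓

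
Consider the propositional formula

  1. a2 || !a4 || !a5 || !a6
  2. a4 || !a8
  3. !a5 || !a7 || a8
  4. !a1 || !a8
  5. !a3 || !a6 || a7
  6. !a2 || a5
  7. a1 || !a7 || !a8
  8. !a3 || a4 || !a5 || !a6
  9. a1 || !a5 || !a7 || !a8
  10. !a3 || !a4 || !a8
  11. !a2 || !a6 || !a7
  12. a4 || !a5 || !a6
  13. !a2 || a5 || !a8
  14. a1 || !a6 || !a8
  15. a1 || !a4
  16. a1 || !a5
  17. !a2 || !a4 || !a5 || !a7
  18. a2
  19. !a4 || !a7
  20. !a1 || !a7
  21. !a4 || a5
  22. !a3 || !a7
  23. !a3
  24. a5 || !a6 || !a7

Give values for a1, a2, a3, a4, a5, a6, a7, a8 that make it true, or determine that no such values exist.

Unit clause (a2) forces a2 = True.
Unit clause (!a3) forces a3 = False.
In (!a2 || a5) only a5 is left, so a5 = True.
In (a1 || !a5) only a1 is left, so a1 = True.
In (!a1 || !a7) only !a7 is left, so a7 = False.
In (!a1 || !a8) only !a8 is left, so a8 = False.
Set a4 = True.
Set a6 = True.
All clauses satisfied.

a1 = True, a2 = True, a3 = False, a4 = True, a5 = True, a6 = True, a7 = False, a8 = False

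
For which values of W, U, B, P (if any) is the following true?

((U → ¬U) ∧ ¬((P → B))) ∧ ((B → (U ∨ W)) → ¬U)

W = True; U = False; B = False; P = True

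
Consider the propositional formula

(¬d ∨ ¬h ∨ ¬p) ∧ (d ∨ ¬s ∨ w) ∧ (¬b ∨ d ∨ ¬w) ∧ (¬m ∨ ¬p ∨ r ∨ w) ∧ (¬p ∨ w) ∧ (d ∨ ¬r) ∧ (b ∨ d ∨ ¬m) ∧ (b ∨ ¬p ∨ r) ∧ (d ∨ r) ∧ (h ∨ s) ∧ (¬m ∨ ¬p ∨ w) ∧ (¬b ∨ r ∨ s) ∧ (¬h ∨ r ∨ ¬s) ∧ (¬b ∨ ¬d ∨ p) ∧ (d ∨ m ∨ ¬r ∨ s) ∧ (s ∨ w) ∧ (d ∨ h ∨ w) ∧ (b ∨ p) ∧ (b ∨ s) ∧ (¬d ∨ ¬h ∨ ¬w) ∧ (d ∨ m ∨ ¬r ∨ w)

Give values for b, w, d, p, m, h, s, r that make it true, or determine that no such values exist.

Set b = False.
  then (b ∨ p) forces p = True.
  then (b ∨ s) forces s = True.
  then (¬p ∨ w) forces w = True.
  then (b ∨ ¬p ∨ r) forces r = True.
  then (d ∨ ¬r) forces d = True.
  then (¬d ∨ ¬h ∨ ¬w) forces h = False.
Set m = False.
All clauses satisfied.

b: False, w: True, d: True, p: True, m: False, h: False, s: True, r: True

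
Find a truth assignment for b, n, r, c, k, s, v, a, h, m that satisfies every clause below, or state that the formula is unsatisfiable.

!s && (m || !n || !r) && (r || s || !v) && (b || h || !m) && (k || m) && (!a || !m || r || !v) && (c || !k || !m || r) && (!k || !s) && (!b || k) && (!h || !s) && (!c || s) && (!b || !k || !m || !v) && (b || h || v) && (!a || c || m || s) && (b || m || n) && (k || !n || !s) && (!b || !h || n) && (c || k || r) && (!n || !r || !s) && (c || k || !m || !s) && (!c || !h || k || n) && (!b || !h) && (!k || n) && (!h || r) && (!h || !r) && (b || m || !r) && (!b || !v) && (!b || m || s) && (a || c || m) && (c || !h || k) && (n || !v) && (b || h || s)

Unit clause (!s) forces s = False.
In (!c || s) only !c is left, so c = False.
Set b = True.
  then (!b || k) forces k = True.
  then (!b || !h) forces h = False.
  then (!k || n) forces n = True.
  then (!b || !v) forces v = False.
  then (!b || m || s) forces m = True.
  then (c || !k || !m || r) forces r = True.
Set a = True.
All clauses satisfied.

b: True, n: True, r: True, c: False, k: True, s: False, v: False, a: True, h: False, m: True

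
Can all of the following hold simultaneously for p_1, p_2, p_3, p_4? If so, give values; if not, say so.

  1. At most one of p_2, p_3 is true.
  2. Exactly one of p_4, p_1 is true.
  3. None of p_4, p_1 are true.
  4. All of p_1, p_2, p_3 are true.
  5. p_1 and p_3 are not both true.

Case p_1 = True:
  Constraint (3) is violated (p_1=T) — contradiction.
Case p_1 = False:
  Constraint (4) is violated (p_1=F) — contradiction.
Both cases fail — unsatisfiable.

Unsatisfiable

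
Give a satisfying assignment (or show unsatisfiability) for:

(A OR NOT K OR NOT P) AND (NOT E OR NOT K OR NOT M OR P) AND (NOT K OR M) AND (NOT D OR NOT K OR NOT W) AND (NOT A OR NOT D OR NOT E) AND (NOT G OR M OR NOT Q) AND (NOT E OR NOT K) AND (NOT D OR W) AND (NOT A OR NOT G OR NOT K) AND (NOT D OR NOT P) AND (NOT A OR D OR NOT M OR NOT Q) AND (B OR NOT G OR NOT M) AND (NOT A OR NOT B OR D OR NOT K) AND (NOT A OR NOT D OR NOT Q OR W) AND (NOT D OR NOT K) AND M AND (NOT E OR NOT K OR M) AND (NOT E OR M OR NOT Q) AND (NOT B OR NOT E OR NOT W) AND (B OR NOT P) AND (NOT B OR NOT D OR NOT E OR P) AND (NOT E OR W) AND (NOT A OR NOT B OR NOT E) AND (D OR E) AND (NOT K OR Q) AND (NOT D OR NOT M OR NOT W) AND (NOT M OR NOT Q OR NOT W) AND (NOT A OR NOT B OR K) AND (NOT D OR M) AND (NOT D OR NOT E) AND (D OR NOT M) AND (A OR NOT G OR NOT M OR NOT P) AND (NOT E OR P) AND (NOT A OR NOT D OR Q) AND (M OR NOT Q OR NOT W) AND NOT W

Case W = True:
  Clause (NOT W) is falsified — contradiction.
Case W = False:
  (NOT D OR W) forces D = False.
  (M) forces M = True.
  Clause (D OR NOT M) is falsified — contradiction.
Both cases fail, so the formula is unsatisfiable.

Unsatisfiable — no assignment works.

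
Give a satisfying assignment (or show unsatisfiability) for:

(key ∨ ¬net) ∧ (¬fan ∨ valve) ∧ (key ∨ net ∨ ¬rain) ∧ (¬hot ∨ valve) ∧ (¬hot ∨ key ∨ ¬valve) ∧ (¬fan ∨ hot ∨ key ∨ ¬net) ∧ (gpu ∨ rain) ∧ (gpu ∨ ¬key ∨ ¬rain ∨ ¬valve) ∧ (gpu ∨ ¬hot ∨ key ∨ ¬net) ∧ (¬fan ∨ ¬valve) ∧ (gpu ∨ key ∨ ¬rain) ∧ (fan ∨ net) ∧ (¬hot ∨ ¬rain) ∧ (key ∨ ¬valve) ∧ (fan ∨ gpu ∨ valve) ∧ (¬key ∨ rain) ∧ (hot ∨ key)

Try net = False:
  (fan ∨ net) forces fan = True.
  (¬fan ∨ valve) forces valve = True.
  clause (¬fan ∨ ¬valve) is falsified — backtrack.
So net = True.
  then (key ∨ ¬net) forces key = True.
  then (¬key ∨ rain) forces rain = True.
  then (¬hot ∨ ¬rain) forces hot = False.
Set valve = False.
  then (¬fan ∨ valve) forces fan = False.
  then (fan ∨ gpu ∨ valve) forces gpu = True.
All clauses satisfied.

net=T, valve=F, rain=T, gpu=T, hot=F, fan=F, key=T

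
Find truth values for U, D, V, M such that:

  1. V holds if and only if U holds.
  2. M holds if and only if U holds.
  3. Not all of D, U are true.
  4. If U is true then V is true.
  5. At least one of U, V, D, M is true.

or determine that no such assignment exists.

U: False, D: True, V: False, M: False

  (1) V=F, U=F — same ✓
  (2) M=F, U=F — same ✓
  (3) {D, U}: 1/2 true — not all ✓
  (4) U=F ⇒ V: vacuous ✓
  (5) {U, V, D, M}: 1 true — at least one ✓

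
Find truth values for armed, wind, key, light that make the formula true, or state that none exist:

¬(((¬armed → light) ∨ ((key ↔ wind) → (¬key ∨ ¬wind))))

armed=F, wind=T, key=T, light=F

  ¬(((¬armed → light) ∨ ((key ↔ wind) → (¬key ∨ ¬wind)))) = True
    (¬armed → light) ∨ ((key ↔ wind) → (¬key ∨ ¬wind)) = False
      ¬armed → light = False
        ¬armed = True
      (key ↔ wind) → (¬key ∨ ¬wind) = False
        key ↔ wind = True
        ¬key ∨ ¬wind = False
          ¬key = False
          ¬wind = False
The formula evaluates to True.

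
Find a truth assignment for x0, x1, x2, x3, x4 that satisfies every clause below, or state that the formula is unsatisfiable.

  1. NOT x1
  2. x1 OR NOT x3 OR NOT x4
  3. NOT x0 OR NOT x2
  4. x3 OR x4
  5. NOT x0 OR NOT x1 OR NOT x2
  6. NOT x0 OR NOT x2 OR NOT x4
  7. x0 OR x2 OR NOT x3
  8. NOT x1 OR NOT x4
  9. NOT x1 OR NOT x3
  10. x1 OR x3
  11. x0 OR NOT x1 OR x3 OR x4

x0=F; x1=F; x2=T; x3=T; x4=F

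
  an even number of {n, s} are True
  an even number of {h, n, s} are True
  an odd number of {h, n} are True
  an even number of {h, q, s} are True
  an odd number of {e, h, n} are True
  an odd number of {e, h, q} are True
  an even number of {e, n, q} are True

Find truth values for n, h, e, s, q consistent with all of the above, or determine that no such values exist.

n=T; h=F; e=F; s=T; q=T

{n, s}: 2 true → even ✓
{h, n, s}: 2 true → even ✓
{h, n}: 1 true → odd ✓
{h, q, s}: 2 true → even ✓
{e, h, n}: 1 true → odd ✓
{e, h, q}: 1 true → odd ✓
{e, n, q}: 2 true → even ✓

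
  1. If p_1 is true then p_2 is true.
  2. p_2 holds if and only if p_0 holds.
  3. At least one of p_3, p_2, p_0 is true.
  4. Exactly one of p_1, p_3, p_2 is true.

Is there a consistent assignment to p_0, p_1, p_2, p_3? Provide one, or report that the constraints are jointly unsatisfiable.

p_0 = True, p_1 = False, p_2 = True, p_3 = False

  (1) p_1=F ⇒ p_2: vacuous ✓
  (2) p_2=T, p_0=T — same ✓
  (3) {p_3, p_2, p_0}: 2 true — at least one ✓
  (4) {p_1, p_3, p_2}: 1 true — exactly one ✓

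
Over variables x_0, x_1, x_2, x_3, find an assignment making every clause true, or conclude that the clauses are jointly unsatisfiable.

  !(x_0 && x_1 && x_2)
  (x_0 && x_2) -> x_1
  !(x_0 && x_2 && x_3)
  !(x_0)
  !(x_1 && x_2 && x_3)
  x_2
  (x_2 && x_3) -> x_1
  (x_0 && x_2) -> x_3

Unit clause (!x_0) forces x_0 = False.
Unit clause (x_2) forces x_2 = True.
Set x_1 = False.
  then (x_1 || !x_2 || !x_3) forces x_3 = False.
Check each clause:
  (!x_0): !x_0 holds.
  (x_2): x_2 holds.
  (!x_1 || !x_2 || !x_3): !x_1 holds.
  (!x_0 || x_1 || !x_2): !x_0 holds.
  (!x_0 || !x_1 || !x_2): !x_0 holds.
  (!x_0 || !x_2 || !x_3): !x_0 holds.
  (x_1 || !x_2 || !x_3): !x_3 holds.
  (!x_0 || !x_2 || x_3): !x_0 holds.
All clauses satisfied.

x_0 = False, x_1 = False, x_2 = True, x_3 = False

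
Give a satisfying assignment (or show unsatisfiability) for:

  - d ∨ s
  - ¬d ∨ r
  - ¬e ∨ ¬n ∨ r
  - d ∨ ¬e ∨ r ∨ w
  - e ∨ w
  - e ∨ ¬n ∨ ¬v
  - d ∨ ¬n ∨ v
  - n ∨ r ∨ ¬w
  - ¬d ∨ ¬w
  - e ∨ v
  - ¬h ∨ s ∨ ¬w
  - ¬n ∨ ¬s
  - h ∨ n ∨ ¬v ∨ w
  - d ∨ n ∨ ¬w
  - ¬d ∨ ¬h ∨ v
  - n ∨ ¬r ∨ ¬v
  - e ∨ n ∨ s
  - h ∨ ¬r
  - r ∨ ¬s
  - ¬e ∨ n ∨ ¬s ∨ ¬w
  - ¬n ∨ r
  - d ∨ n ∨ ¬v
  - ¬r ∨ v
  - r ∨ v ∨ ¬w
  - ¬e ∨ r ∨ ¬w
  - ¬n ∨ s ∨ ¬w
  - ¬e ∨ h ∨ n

Try h = False:
  (h ∨ ¬r) forces r = False.
  (¬d ∨ r) forces d = False.
  (d ∨ s) forces s = True.
  clause (r ∨ ¬s) is falsified — backtrack.
So h = True.
Set v = True.
Try r = False:
  (¬d ∨ r) forces d = False.
  (d ∨ s) forces s = True.
  clause (r ∨ ¬s) is falsified — backtrack.
So r = True.
  then (n ∨ ¬r ∨ ¬v) forces n = True.
  then (e ∨ ¬n ∨ ¬v) forces e = True.
  then (¬n ∨ ¬s) forces s = False.
  then (¬n ∨ s ∨ ¬w) forces w = False.
  then (d ∨ s) forces d = True.
All clauses satisfied.

h: True; v: True; r: True; s: False; d: True; w: False; e: True; n: True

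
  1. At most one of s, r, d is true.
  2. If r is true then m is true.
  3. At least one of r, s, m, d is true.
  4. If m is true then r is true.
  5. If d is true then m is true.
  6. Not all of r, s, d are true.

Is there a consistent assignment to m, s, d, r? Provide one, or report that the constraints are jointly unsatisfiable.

m: False, s: True, d: False, r: False

  (1) {s, r, d}: 1 true — at most one ✓
  (2) r=F ⇒ m: vacuous ✓
  (3) {r, s, m, d}: 1 true — at least one ✓
  (4) m=F ⇒ r: vacuous ✓
  (5) d=F ⇒ m: vacuous ✓
  (6) {r, s, d}: 1/3 true — not all ✓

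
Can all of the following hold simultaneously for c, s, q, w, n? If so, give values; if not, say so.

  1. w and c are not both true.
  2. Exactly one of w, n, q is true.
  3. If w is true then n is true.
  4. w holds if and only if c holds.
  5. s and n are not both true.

c=F, s=T, q=T, w=F, n=F

  (1) w=F, c=F — not both ✓
  (2) {w, n, q}: 1 true — exactly one ✓
  (3) w=F ⇒ n: vacuous ✓
  (4) w=F, c=F — same ✓
  (5) s=T, n=F — not both ✓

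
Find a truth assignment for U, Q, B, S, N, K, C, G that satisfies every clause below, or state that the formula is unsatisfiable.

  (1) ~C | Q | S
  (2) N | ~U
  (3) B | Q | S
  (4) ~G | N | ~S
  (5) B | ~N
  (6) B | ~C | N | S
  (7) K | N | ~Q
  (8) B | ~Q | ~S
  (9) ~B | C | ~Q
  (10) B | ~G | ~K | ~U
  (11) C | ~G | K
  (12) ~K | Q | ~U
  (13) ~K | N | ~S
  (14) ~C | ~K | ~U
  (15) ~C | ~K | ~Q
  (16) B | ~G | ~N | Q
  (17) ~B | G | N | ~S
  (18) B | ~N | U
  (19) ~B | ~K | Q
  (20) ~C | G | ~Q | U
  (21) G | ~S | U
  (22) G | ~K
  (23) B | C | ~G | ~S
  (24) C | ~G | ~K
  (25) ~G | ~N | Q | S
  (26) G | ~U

U=F, Q=T, B=T, S=F, N=T, K=F, C=T, G=T

Set U = False.
Set Q = True.
Set B = True.
  then (~B | C | ~Q) forces C = True.
  then (~C | ~K | ~Q) forces K = False.
  then (~C | G | ~Q | U) forces G = True.
  then (K | N | ~Q) forces N = True.
Set S = False.
All clauses satisfied.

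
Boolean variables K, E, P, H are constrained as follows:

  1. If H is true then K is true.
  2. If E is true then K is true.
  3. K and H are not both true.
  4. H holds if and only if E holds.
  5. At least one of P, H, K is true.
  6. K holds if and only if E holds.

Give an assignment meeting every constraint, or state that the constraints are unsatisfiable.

K = False, E = False, P = True, H = False

  (1) H=F ⇒ K: vacuous ✓
  (2) E=F ⇒ K: vacuous ✓
  (3) K=F, H=F — not both ✓
  (4) H=F, E=F — same ✓
  (5) {P, H, K}: 1 true — at least one ✓
  (6) K=F, E=F — same ✓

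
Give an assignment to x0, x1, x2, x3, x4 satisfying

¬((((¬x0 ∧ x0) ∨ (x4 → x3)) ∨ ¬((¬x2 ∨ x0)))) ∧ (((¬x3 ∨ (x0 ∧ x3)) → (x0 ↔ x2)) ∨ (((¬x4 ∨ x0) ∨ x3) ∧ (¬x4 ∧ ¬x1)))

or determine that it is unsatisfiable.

x0 = False, x1 = True, x2 = False, x3 = False, x4 = True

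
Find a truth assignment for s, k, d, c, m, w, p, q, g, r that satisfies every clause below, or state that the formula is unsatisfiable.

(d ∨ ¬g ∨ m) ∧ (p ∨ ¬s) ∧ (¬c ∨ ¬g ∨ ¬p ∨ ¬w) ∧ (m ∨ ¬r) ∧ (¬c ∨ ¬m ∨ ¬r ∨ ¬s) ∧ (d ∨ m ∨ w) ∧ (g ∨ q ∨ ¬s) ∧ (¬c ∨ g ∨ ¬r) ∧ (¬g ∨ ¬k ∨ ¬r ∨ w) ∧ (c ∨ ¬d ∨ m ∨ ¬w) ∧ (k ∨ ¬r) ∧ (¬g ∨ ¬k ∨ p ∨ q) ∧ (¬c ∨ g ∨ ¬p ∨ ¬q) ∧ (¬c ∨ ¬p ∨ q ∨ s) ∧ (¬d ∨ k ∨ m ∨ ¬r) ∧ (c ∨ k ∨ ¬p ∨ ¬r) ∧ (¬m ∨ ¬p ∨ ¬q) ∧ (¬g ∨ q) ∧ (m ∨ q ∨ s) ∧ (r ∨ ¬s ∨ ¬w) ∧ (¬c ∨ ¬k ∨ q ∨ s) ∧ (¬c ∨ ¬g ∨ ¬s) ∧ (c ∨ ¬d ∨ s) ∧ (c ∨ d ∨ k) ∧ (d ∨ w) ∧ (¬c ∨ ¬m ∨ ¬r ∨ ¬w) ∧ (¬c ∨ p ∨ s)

Set s = False.
Set k = True.
Set d = False.
  then (d ∨ w) forces w = True.
Try c = True:
  (¬c ∨ ¬k ∨ q ∨ s) forces q = True.
  (¬c ∨ p ∨ s) forces p = True.
  (¬c ∨ ¬g ∨ ¬p ∨ ¬w) forces g = False.
  clause (¬c ∨ g ∨ ¬p ∨ ¬q) is falsified — backtrack.
So c = False.
Set m = True.
Set p = False.
Set q = False.
  then (¬g ∨ ¬k ∨ p ∨ q) forces g = False.
Set r = False.
All clauses satisfied.

s=F, k=T, d=F, c=F, m=T, w=T, p=F, q=F, g=F, r=F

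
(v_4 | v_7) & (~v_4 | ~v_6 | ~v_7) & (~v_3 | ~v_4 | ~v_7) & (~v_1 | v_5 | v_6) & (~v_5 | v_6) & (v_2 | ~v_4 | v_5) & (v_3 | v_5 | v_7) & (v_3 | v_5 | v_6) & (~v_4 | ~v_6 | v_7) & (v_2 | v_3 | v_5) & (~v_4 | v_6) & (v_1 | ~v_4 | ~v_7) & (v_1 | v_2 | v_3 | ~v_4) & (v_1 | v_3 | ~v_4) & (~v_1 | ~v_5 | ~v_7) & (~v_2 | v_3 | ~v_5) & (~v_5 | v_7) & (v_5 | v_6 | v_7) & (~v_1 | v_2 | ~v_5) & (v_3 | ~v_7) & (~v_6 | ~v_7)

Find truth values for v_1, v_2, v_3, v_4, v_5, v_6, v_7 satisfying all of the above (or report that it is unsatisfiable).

Set v_1 = False.
Set v_2 = False.
Try v_3 = False:
  (v_2 | v_3 | v_5) forces v_5 = True.
  (~v_5 | v_6) forces v_6 = True.
  (v_1 | v_2 | v_3 | ~v_4) forces v_4 = False.
  (v_4 | v_7) forces v_7 = True.
  clause (v_3 | ~v_7) is falsified — backtrack.
So v_3 = True.
Set v_4 = False.
  then (v_4 | v_7) forces v_7 = True.
  then (~v_6 | ~v_7) forces v_6 = False.
  then (~v_5 | v_6) forces v_5 = False.
All clauses satisfied.

v_1 = False; v_2 = False; v_3 = True; v_4 = False; v_5 = False; v_6 = False; v_7 = True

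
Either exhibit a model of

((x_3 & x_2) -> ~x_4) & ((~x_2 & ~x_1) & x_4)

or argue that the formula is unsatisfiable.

x_1=F, x_2=F, x_3=F, x_4=T

  (x_3 & x_2) -> ~x_4 = True
    x_3 & x_2 = False
    ~x_4 = False
  (~x_2 & ~x_1) & x_4 = True
    ~x_2 & ~x_1 = True
      ~x_2 = True
      ~x_1 = True
Both conjuncts True, so the formula holds.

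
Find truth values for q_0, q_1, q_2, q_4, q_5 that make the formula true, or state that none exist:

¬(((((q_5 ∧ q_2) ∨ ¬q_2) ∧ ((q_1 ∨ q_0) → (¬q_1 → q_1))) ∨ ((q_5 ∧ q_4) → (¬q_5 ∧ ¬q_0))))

q_0 = True, q_1 = False, q_2 = True, q_4 = True, q_5 = True

  ¬(((((q_5 ∧ q_2) ∨ ¬q_2) ∧ ((q_1 ∨ q_0) → (¬q_1 → q_1))) ∨ ((q_5 ∧ q_4) → (¬q_5 ∧ ¬q_0)))) = True
    (((q_5 ∧ q_2) ∨ ¬q_2) ∧ ((q_1 ∨ q_0) → (¬q_1 → q_1))) ∨ ((q_5 ∧ q_4) → (¬q_5 ∧ ¬q_0)) = False
      ((q_5 ∧ q_2) ∨ ¬q_2) ∧ ((q_1 ∨ q_0) → (¬q_1 → q_1)) = False
        (q_5 ∧ q_2) ∨ ¬q_2 = True
          q_5 ∧ q_2 = True
          ¬q_2 = False
        (q_1 ∨ q_0) → (¬q_1 → q_1) = False
          q_1 ∨ q_0 = True
          ¬q_1 → q_1 = False
            ¬q_1 = True
      (q_5 ∧ q_4) → (¬q_5 ∧ ¬q_0) = False
        q_5 ∧ q_4 = True
        ¬q_5 ∧ ¬q_0 = False
          ¬q_5 = False
          ¬q_0 = False
The formula evaluates to True.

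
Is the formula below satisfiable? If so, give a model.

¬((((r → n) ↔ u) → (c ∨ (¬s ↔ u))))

u = True; s = True; c = False; r = False; n = True

  ¬((((r → n) ↔ u) → (c ∨ (¬s ↔ u)))) = True
    ((r → n) ↔ u) → (c ∨ (¬s ↔ u)) = False
      (r → n) ↔ u = True
        r → n = True
      c ∨ (¬s ↔ u) = False
        ¬s ↔ u = False
          ¬s = False
The formula evaluates to True.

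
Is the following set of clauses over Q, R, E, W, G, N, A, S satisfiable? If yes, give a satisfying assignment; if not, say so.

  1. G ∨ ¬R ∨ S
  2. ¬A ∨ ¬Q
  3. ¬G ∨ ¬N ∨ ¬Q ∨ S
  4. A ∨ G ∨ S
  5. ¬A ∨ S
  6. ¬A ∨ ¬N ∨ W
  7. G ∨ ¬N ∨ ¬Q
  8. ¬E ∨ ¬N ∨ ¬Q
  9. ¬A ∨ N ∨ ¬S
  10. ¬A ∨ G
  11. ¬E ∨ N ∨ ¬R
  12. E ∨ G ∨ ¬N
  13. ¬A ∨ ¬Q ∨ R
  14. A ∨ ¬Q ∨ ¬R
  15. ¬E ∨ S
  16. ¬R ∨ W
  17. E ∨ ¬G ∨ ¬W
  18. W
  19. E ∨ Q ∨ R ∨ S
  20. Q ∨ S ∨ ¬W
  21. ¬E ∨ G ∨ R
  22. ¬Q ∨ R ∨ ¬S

Q: False; R: True; E: True; W: True; G: True; N: True; A: True; S: True

Unit clause (W) forces W = True.
Set Q = False.
  then (Q ∨ S ∨ ¬W) forces S = True.
Set R = True.
Set E = True.
  then (¬E ∨ N ∨ ¬R) forces N = True.
Set G = True.
Set A = True.
All clauses satisfied.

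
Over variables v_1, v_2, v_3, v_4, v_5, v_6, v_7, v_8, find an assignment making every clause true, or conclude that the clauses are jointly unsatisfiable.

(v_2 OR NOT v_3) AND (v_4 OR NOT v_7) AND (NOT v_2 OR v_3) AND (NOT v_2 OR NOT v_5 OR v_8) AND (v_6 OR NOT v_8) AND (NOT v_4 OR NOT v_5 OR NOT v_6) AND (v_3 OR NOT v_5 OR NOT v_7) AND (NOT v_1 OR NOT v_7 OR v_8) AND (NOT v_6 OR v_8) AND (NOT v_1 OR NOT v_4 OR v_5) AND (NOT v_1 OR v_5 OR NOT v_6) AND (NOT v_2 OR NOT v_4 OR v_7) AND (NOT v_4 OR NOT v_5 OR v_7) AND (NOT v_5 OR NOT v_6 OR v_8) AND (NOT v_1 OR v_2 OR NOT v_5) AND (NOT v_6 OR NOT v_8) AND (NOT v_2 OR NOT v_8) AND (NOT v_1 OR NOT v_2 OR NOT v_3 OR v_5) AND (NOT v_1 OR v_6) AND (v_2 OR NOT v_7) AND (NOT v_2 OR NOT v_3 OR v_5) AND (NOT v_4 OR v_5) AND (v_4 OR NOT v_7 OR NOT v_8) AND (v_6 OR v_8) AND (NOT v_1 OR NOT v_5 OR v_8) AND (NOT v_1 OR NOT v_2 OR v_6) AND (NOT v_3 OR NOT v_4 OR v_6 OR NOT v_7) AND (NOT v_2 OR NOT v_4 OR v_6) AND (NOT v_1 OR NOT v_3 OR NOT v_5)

Case v_6 = True:
  (NOT v_6 OR v_8) forces v_8 = True.
  Clause (NOT v_6 OR NOT v_8) is falsified — contradiction.
Case v_6 = False:
  (v_6 OR NOT v_8) forces v_8 = False.
  Clause (v_6 OR v_8) is falsified — contradiction.
Both cases fail, so the formula is unsatisfiable.

UNSATISFIABLE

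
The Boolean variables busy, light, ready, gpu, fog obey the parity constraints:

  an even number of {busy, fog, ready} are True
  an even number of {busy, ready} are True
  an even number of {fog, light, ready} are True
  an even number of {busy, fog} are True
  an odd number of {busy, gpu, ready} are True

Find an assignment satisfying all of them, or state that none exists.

busy = False, light = False, ready = False, gpu = True, fog = False

{busy, fog, ready}: 0 true → even ✓
{busy, ready}: 0 true → even ✓
{fog, light, ready}: 0 true → even ✓
{busy, fog}: 0 true → even ✓
{busy, gpu, ready}: 1 true → odd ✓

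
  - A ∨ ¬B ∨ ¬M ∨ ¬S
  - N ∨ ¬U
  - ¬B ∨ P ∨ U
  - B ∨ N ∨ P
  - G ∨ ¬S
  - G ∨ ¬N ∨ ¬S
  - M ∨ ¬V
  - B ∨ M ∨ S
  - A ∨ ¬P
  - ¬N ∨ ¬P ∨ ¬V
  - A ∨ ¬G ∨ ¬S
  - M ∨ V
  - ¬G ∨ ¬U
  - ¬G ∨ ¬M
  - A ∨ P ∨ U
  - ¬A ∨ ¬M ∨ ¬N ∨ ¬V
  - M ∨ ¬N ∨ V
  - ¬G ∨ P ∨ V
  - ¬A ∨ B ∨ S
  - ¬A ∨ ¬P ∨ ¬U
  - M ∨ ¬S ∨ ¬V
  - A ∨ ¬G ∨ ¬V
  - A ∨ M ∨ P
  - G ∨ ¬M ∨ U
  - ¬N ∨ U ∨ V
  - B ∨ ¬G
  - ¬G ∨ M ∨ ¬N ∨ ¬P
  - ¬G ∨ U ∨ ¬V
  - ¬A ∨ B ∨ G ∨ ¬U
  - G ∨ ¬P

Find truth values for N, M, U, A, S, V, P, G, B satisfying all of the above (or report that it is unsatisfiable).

Set N = True.
Try M = False:
  (M ∨ ¬V) forces V = False.
  clause (M ∨ V) is falsified — backtrack.
So M = True.
  then (¬G ∨ ¬M) forces G = False.
  then (G ∨ ¬M ∨ U) forces U = True.
  then (G ∨ ¬P) forces P = False.
  then (G ∨ ¬S) forces S = False.
Set A = False.
Set V = False.
Set B = True.
All clauses satisfied.

N = True, M = True, U = True, A = False, S = False, V = False, P = False, G = False, B = True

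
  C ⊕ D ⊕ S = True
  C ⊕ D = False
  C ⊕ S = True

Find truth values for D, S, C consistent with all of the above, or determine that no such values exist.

D = False, S = True, C = False

C ⊕ D ⊕ S = F ⊕ F ⊕ T = True ✓
C ⊕ D = F ⊕ F = False ✓
C ⊕ S = F ⊕ T = True ✓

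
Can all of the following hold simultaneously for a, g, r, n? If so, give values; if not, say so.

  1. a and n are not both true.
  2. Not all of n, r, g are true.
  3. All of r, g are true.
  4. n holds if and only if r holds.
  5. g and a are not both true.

Case g = True:
  (3) forces r = True.
  (2) with r=T, g=T forces n = False.
  Constraint (4) is violated (n=F, r=T) — contradiction.
Case g = False:
  Constraint (3) is violated (g=F) — contradiction.
Both cases fail — unsatisfiable.

No satisfying assignment exists.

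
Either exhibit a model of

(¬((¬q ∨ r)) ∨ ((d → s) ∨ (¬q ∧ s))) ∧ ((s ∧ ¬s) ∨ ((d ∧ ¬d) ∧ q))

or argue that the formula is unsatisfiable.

Unsatisfiable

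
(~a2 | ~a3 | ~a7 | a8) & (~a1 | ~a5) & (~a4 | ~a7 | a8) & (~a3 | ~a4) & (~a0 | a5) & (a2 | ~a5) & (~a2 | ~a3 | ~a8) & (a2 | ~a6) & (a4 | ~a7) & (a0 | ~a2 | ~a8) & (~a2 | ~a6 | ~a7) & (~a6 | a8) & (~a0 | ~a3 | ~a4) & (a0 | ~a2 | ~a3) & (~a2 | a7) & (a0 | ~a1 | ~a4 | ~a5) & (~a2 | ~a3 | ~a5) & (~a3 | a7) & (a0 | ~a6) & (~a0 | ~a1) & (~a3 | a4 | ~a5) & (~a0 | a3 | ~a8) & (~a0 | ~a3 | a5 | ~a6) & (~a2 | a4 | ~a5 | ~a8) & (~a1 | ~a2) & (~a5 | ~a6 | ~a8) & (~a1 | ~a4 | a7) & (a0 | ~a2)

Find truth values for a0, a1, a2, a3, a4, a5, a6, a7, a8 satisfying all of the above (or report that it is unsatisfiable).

Set a0 = False.
  then (a0 | ~a6) forces a6 = False.
  then (a0 | ~a2) forces a2 = False.
  then (a2 | ~a5) forces a5 = False.
Set a1 = False.
Try a3 = True:
  (~a3 | ~a4) forces a4 = False.
  (a4 | ~a7) forces a7 = False.
  clause (~a3 | a7) is falsified — backtrack.
So a3 = False.
Set a4 = True.
Set a7 = False.
Set a8 = False.
All clauses satisfied.

a0 = False, a1 = False, a2 = False, a3 = False, a4 = True, a5 = False, a6 = False, a7 = False, a8 = False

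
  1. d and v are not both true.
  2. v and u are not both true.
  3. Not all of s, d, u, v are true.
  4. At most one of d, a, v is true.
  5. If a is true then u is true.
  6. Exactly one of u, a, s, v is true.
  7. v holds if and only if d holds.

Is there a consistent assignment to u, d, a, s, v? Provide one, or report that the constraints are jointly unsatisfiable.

u=F, d=F, a=F, s=T, v=F

  (1) d=F, v=F — not both ✓
  (2) v=F, u=F — not both ✓
  (3) {s, d, u, v}: 1/4 true — not all ✓
  (4) {d, a, v}: 0 true — at most one ✓
  (5) a=F ⇒ u: vacuous ✓
  (6) {u, a, s, v}: 1 true — exactly one ✓
  (7) v=F, d=F — same ✓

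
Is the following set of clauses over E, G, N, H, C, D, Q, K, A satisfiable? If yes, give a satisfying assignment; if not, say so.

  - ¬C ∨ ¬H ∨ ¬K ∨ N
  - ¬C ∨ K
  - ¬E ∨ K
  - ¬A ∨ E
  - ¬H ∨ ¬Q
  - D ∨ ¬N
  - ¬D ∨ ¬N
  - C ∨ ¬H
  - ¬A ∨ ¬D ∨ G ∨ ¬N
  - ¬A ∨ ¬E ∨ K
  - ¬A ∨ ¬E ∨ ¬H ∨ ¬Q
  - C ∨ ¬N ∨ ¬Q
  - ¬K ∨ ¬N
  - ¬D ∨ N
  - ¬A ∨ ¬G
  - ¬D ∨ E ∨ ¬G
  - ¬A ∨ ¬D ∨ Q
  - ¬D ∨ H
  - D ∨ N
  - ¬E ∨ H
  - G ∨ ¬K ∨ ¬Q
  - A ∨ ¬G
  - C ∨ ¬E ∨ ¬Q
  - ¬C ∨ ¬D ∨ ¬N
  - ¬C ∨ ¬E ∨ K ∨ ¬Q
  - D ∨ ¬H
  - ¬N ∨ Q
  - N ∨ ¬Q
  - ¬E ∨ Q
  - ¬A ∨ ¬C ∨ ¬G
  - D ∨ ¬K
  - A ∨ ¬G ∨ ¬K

Case N = True:
  (D ∨ ¬N) forces D = True.
  Clause (¬D ∨ ¬N) is falsified — contradiction.
Case N = False:
  (¬D ∨ N) forces D = False.
  Clause (D ∨ N) is falsified — contradiction.
Both cases fail, so the formula is unsatisfiable.

Unsatisfiable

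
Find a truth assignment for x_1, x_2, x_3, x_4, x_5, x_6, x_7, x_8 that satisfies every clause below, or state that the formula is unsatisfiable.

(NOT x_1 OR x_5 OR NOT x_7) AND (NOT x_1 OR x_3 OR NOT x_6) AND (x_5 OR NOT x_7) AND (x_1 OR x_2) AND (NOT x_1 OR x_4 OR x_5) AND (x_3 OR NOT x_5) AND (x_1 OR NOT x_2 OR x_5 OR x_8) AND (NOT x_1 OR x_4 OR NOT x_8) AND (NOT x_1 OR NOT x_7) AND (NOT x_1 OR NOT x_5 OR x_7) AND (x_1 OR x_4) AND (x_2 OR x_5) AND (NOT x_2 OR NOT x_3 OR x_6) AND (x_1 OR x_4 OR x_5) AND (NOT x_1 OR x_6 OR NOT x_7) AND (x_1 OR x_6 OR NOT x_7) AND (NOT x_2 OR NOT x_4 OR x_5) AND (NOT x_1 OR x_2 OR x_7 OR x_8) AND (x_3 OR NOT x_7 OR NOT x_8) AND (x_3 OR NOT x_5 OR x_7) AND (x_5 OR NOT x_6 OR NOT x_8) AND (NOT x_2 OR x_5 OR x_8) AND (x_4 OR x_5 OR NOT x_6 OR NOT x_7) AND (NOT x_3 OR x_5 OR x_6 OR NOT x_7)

x_1=F; x_2=T; x_3=T; x_4=T; x_5=T; x_6=T; x_7=T; x_8=T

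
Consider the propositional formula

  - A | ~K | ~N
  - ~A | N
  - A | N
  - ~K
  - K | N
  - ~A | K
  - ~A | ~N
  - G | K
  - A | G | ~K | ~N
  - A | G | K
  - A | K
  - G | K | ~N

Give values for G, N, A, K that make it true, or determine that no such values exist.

Case K = True:
  Clause (~K) is falsified — contradiction.
Case K = False:
  (K | N) forces N = True.
  (~A | K) forces A = False.
  Clause (A | K) is falsified — contradiction.
Both cases fail, so the formula is unsatisfiable.

No satisfying assignment exists.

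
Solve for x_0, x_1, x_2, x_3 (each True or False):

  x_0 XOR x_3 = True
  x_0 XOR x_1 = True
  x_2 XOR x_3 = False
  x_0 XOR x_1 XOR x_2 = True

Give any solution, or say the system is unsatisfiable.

x_0 = True, x_1 = False, x_2 = False, x_3 = False

x_0 XOR x_3 = T XOR F = True ✓
x_0 XOR x_1 = T XOR F = True ✓
x_2 XOR x_3 = F XOR F = False ✓
x_0 XOR x_1 XOR x_2 = T XOR F XOR F = True ✓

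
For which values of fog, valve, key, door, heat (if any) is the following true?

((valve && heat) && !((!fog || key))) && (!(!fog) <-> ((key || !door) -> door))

fog: True, valve: True, key: False, door: True, heat: True

  (valve && heat) && !((!fog || key)) = True
    valve && heat = True
    !((!fog || key)) = True
      !fog || key = False
        !fog = False
  !(!fog) <-> ((key || !door) -> door) = True
    !(!fog) = True
      !fog = False
    (key || !door) -> door = True
      key || !door = False
        !door = False
Both conjuncts True, so the formula holds.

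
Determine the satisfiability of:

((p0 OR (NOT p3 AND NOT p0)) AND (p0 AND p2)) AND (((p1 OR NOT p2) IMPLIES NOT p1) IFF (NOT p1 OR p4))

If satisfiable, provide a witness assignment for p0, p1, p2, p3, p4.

p0: True, p1: False, p2: True, p3: True, p4: True

  (p0 OR (NOT p3 AND NOT p0)) AND (p0 AND p2) = True
    p0 OR (NOT p3 AND NOT p0) = True
      NOT p3 AND NOT p0 = False
        NOT p3 = False
        NOT p0 = False
    p0 AND p2 = True
  ((p1 OR NOT p2) IMPLIES NOT p1) IFF (NOT p1 OR p4) = True
    (p1 OR NOT p2) IMPLIES NOT p1 = True
      p1 OR NOT p2 = False
        NOT p2 = False
      NOT p1 = True
    NOT p1 OR p4 = True
      NOT p1 = True
Both conjuncts True, so the formula holds.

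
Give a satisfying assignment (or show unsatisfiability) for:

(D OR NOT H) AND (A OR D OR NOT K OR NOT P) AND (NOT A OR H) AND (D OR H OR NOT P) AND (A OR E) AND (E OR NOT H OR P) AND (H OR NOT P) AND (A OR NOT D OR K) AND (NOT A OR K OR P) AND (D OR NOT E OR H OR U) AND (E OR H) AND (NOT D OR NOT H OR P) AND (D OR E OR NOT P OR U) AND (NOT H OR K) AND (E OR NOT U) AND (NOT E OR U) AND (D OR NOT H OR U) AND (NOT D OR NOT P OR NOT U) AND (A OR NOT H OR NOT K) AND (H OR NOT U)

Set P = True.
  then (H OR NOT P) forces H = True.
  then (NOT H OR K) forces K = True.
  then (A OR NOT H OR NOT K) forces A = True.
  then (D OR NOT H) forces D = True.
  then (NOT D OR NOT P OR NOT U) forces U = False.
  then (NOT E OR U) forces E = False.
All clauses satisfied.

P=T; E=F; A=T; D=T; H=T; K=T; U=F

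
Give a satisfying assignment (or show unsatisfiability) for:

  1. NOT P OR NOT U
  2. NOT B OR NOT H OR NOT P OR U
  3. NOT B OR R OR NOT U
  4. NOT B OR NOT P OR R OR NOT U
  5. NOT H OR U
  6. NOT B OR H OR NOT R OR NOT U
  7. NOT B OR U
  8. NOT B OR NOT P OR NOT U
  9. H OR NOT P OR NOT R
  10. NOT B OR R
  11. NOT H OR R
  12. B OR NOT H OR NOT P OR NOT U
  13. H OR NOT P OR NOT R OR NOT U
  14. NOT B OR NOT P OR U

H: True, B: True, R: True, U: True, P: False

Set H = True.
  then (NOT H OR U) forces U = True.
  then (NOT H OR R) forces R = True.
  then (NOT P OR NOT U) forces P = False.
Set B = True.
All clauses satisfied.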